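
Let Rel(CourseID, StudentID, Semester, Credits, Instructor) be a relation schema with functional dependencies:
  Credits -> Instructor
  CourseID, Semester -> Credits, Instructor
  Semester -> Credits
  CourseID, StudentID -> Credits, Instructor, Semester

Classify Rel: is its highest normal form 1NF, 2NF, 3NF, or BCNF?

2NF

Candidate key: {CourseID, StudentID}. Prime attributes: {CourseID, StudentID}.
For Credits -> Instructor we have {Credits}⁺ = {Credits, Instructor}; {Credits} is not a superkey, so BCNF fails.
Credits -> Instructor has non-prime {Instructor} on the right and a non-superkey on the left, so 3NF fails.
Checking every proper subset of each key, none determines a non-prime attribute — 2NF is satisfied.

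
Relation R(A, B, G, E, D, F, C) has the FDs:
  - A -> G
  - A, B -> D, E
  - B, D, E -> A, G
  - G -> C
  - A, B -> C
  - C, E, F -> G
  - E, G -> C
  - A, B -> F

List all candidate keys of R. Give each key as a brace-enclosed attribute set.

{A, B}, {B, D, E}

No FD produces {B}, so it must be in every candidate key.
{A, B}⁺ = {A, B, C, D, E, F, G} — all of the relation — so {A, B} is a candidate key.
{B, D, E}⁺ = {A, B, C, D, E, F, G} — all of the relation — so {B, D, E} is a candidate key.
No proper subset of any of these is a key, and no other minimal superkey exists.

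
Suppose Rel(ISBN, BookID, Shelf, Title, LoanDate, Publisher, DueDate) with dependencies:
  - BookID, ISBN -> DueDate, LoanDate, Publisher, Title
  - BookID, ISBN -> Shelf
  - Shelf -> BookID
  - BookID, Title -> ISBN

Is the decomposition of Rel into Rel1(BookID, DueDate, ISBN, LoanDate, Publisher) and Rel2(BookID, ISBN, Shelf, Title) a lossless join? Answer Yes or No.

Yes

The shared attributes are {BookID, ISBN} and {BookID, ISBN}⁺ = {BookID, DueDate, ISBN, LoanDate, Publisher, Shelf, Title}.
Rel1 is contained in that closure, so Rel1 ∩ Rel2 -> Rel1 holds and the join is lossless.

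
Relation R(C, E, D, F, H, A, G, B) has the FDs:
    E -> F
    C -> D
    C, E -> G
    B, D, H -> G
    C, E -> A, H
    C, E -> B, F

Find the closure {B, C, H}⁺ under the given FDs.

{B, C, D, G, H}

Start with {B, C, H}.
C -> D applies; add {D} → now {B, C, D, H}.
B, D, H -> G applies; add {G} → now {B, C, D, G, H}.
No further FD applies.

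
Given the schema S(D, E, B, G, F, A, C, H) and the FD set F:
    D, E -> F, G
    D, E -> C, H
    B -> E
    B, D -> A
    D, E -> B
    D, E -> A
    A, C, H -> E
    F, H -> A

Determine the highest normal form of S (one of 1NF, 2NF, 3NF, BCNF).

3NF

Candidate keys: {A, C, D, H}, {B, D}, {C, D, F, H}, {D, E}. Prime attributes: {A, B, C, D, E, F, H}.
B -> E breaks BCNF: {B}⁺ = {B, E}, so {B} is not a superkey.
Its right-hand attributes {E} are all prime, as are those of every other non-superkey FD — the relation is in 3NF.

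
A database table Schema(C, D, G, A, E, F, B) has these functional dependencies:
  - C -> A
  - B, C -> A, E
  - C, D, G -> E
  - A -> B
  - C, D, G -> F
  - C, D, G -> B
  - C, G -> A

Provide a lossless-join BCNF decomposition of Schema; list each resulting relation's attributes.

Candidate key of the original relation: {C, D, G}.
Within {A, B, C, D, E, F, G}: {C}⁺ ∩ {A, B, C, D, E, F, G} = {A, B, C, E}, not the whole set, so C -> A, B, E violates BCNF; decompose into {A, B, C, E} and {C, D, F, G}.
Within {A, B, C, E}: {A}⁺ ∩ {A, B, C, E} = {A, B}, not the whole set, so A -> B violates BCNF; decompose into {A, B} and {A, C, E}.
{A, B}: every determinant is a superkey — BCNF.
{A, C, E}: every determinant is a superkey — BCNF.
{C, D, F, G}: every determinant is a superkey — BCNF.

{A, B}; {A, C, E}; {C, D, F, G}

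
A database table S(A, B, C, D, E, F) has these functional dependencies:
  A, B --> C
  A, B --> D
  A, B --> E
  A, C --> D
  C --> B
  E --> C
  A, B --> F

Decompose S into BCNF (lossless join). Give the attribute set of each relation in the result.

{A, D, E, F}; {B, C}; {C, E}

Candidate keys of the original relation: {A, B}, {A, C}, {A, E}.
Within {A, B, C, D, E, F}: {C}⁺ ∩ {A, B, C, D, E, F} = {B, C}, not the whole set, so C --> B violates BCNF; decompose into {B, C} and {A, C, D, E, F}.
{B, C} has no BCNF violation.
Within {A, C, D, E, F}: {E}⁺ ∩ {A, C, D, E, F} = {C, E}, not the whole set, so E --> C violates BCNF; decompose into {C, E} and {A, D, E, F}.
{C, E} has no BCNF violation.
{A, D, E, F} has no BCNF violation.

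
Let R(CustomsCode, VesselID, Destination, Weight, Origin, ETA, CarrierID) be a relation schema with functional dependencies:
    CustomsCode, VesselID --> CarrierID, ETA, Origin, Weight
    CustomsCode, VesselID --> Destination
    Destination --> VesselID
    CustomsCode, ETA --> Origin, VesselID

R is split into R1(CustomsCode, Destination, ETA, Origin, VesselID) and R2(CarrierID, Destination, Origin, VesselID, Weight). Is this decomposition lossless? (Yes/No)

R1 ∩ R2 = {Destination, Origin, VesselID}; its closure under F is {Destination, Origin, VesselID}.
R1 ⊄ {Destination, Origin, VesselID} and R2 ⊄ {Destination, Origin, VesselID}, so the split is lossy.

No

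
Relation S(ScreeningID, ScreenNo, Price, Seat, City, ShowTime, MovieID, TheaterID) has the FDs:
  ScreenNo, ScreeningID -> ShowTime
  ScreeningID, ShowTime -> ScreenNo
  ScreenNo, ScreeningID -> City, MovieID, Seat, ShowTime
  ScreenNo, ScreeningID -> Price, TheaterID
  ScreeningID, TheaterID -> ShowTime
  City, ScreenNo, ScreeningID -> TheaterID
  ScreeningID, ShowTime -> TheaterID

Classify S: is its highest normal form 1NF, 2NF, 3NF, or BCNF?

BCNF

Candidate keys: {ScreenNo, ScreeningID}, {ScreeningID, ShowTime}, {ScreeningID, TheaterID}. Prime attributes: {ScreenNo, ScreeningID, ShowTime, TheaterID}.
The left-hand side of every FD is a superkey, so BCNF is satisfied.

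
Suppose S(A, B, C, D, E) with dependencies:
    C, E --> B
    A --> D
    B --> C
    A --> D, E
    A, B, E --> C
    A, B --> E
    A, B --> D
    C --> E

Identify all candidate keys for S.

{A, B}, {A, C}

{A} never appears on the right of any FD, so every key must include it.
{A, B} is a candidate key since {A, B}⁺ = {A, B, C, D, E} covers every attribute.
{A, C} is a candidate key since {A, C}⁺ = {A, B, C, D, E} covers every attribute.
Any other superkey properly contains one of these, so there are no further candidate keys.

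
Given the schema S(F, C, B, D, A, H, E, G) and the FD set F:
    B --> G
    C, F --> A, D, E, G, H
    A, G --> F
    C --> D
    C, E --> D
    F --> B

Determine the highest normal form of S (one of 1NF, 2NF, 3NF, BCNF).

Candidate keys: {A, B, C}, {A, C, G}, {C, F}. Prime attributes: {A, B, C, F, G}.
For B --> G we have {B}⁺ = {B, G}; {B} is not a superkey, so BCNF fails.
Because {D} is non-prime and the left side of C --> D is not a superkey, the relation is not in 3NF.
{C} is a proper subset of the key {C, F}, and {C}⁺ contains the non-prime attribute {D} — a partial dependency, so 2NF is violated.

1NF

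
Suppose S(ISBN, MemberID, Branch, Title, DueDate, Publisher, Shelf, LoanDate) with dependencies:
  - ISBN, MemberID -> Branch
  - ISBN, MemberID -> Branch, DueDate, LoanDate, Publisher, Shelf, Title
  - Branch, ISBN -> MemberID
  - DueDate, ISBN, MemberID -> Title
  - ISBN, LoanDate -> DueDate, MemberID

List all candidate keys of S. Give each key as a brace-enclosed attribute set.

{Branch, ISBN}, {ISBN, LoanDate}, {ISBN, MemberID}

{ISBN} never appears on the right of any FD, so every key must include it.
{Branch, ISBN} is a candidate key since {Branch, ISBN}⁺ = {Branch, DueDate, ISBN, LoanDate, MemberID, Publisher, Shelf, Title} covers every attribute.
{ISBN, LoanDate} is a candidate key since {ISBN, LoanDate}⁺ = {Branch, DueDate, ISBN, LoanDate, MemberID, Publisher, Shelf, Title} covers every attribute.
{ISBN, MemberID} is a candidate key since {ISBN, MemberID}⁺ = {Branch, DueDate, ISBN, LoanDate, MemberID, Publisher, Shelf, Title} covers every attribute.
Any other superkey properly contains one of these, so there are no further candidate keys.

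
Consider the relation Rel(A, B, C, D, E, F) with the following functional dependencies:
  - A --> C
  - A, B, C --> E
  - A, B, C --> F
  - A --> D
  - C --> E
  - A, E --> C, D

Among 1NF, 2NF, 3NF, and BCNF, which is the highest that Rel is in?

1NF

Candidate key: {A, B}. Prime attributes: {A, B}.
For A --> C we have {A}⁺ = {A, C, D, E}; {A} is not a superkey, so BCNF fails.
A --> C has non-prime {C} on the right and a non-superkey on the left, so 3NF fails.
Since {A} ⊂ {A, B} and {A}⁺ ⊇ {C, D, E} with {C, D, E} non-prime, there is a partial dependency; 2NF fails.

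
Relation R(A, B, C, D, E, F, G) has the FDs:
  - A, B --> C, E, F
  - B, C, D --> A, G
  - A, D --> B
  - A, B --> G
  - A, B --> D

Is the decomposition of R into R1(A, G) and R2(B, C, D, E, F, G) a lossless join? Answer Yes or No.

R1 ∩ R2 = {G}; its closure under F is {G}.
Neither R1 nor R2 is contained in that closure, so the decomposition is lossy.

No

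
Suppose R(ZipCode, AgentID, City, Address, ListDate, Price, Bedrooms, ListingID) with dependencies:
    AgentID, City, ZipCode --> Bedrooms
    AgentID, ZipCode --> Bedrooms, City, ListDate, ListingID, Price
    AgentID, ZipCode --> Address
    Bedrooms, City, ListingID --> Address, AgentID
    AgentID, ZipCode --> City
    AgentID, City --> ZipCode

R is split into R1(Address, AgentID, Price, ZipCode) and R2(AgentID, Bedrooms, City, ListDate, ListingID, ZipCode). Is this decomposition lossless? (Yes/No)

Yes

The shared attributes are {AgentID, ZipCode} and {AgentID, ZipCode}⁺ = {Address, AgentID, Bedrooms, City, ListDate, ListingID, Price, ZipCode}.
Since R1 ⊆ {Address, AgentID, Bedrooms, City, ListDate, ListingID, Price, ZipCode}, the intersection is a superkey of R1; the decomposition is lossless.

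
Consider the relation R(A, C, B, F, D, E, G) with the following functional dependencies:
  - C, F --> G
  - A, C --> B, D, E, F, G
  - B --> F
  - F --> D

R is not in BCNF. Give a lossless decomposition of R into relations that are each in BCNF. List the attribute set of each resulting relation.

Candidate key of the original relation: {A, C}.
Within {A, B, C, D, E, F, G}: {C, F}⁺ ∩ {A, B, C, D, E, F, G} = {C, D, F, G}, not the whole set, so C, F --> D, G violates BCNF; decompose into {C, D, F, G} and {A, B, C, E, F}.
Within {C, D, F, G}: {F}⁺ ∩ {C, D, F, G} = {D, F}, not the whole set, so F --> D violates BCNF; decompose into {D, F} and {C, F, G}.
{D, F} has no BCNF violation.
{C, F, G} has no BCNF violation.
Within {A, B, C, E, F}: {B}⁺ ∩ {A, B, C, E, F} = {B, F}, not the whole set, so B --> F violates BCNF; decompose into {B, F} and {A, B, C, E}.
{B, F} has no BCNF violation.
{A, B, C, E} has no BCNF violation.

{A, B, C, E}; {B, F}; {C, F, G}; {D, F}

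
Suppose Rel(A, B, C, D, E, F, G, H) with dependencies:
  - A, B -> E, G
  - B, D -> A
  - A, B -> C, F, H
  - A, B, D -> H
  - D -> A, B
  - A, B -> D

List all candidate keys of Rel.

{A, B}, {D}

{D} is a candidate key since {D}⁺ = {A, B, C, D, E, F, G, H} covers every attribute.
{A, B} is a candidate key since {A, B}⁺ = {A, B, C, D, E, F, G, H} covers every attribute.
No proper subset of any of these is a key, and no other minimal superkey exists.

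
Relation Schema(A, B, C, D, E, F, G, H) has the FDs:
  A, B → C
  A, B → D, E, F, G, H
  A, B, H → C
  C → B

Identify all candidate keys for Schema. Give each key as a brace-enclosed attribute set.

{A, B}, {A, C}

Attributes never on any right-hand side: {A} — every candidate key must contain it.
{A, B}⁺ = {A, B, C, D, E, F, G, H}, which is every attribute, so {A, B} is a candidate key.
{A, C}⁺ = {A, B, C, D, E, F, G, H}, which is every attribute, so {A, C} is a candidate key.
No proper subset of any of these is a key, and no other minimal superkey exists.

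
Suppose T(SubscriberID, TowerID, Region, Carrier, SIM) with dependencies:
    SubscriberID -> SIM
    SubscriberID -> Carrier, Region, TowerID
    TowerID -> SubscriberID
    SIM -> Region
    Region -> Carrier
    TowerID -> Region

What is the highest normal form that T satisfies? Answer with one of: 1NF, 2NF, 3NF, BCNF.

2NF

Candidate keys: {SubscriberID}, {TowerID}. Prime attributes: {SubscriberID, TowerID}.
For SIM -> Region we have {SIM}⁺ = {Carrier, Region, SIM}; {SIM} is not a superkey, so BCNF fails.
SIM -> Region determines the non-prime attribute {Region} from a non-superkey — 3NF is violated.
Every candidate key is a single attribute, so no partial dependency is possible; 2NF holds.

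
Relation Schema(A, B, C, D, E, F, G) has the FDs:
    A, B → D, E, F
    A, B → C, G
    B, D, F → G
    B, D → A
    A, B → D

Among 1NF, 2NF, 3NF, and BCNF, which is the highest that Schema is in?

Candidate keys: {A, B}, {B, D}. Prime attributes: {A, B, D}.
The left-hand side of every FD is a superkey, so BCNF is satisfied.

BCNF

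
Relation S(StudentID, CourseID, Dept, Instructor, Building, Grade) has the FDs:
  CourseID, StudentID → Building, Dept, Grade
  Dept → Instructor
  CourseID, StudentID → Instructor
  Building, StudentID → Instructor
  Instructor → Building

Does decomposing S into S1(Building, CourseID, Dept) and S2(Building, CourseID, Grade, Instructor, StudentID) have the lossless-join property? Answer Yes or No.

Common attributes: {Building, CourseID}; their closure is {Building, CourseID}.
The closure covers neither S1 nor S2 entirely; the join is not lossless.

No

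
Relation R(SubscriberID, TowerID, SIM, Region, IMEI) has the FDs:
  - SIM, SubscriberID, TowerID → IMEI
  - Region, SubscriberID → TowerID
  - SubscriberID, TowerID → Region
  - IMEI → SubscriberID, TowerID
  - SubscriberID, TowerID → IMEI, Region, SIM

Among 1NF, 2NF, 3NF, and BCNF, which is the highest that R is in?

Candidate keys: {IMEI}, {Region, SubscriberID}, {SubscriberID, TowerID}. Prime attributes: {IMEI, Region, SubscriberID, TowerID}.
Each dependency's left side is a superkey — BCNF holds.

BCNF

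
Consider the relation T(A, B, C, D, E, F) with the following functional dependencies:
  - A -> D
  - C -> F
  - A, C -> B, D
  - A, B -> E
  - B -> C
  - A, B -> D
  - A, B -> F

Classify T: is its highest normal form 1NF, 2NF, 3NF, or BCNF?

1NF

Candidate keys: {A, B}, {A, C}. Prime attributes: {A, B, C}.
A -> D: {A}⁺ = {A, D}, which is not all of the attributes, so the left side is not a superkey — BCNF is violated.
A -> D determines the non-prime attribute {D} from a non-superkey — 3NF is violated.
The proper key subset {A} of {A, B} determines non-prime {D}, so the relation is not even in 2NF.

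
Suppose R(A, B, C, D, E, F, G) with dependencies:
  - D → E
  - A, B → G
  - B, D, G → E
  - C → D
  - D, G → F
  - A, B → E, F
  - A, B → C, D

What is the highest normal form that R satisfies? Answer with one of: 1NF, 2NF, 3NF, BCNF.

2NF

Candidate key: {A, B}. Prime attributes: {A, B}.
D → E: {D}⁺ = {D, E}, which is not all of the attributes, so the left side is not a superkey — BCNF is violated.
D → E has non-prime {E} on the right and a non-superkey on the left, so 3NF fails.
No proper subset of a key has a non-prime attribute in its closure, so there is no partial dependency; 2NF holds.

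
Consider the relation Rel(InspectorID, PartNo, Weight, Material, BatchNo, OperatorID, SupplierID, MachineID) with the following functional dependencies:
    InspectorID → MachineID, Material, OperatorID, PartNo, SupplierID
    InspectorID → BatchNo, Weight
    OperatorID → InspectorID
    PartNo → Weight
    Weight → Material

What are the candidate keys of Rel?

{InspectorID}⁺ = {BatchNo, InspectorID, MachineID, Material, OperatorID, PartNo, SupplierID, Weight}, which is every attribute, so {InspectorID} is a candidate key.
{OperatorID}⁺ = {BatchNo, InspectorID, MachineID, Material, OperatorID, PartNo, SupplierID, Weight}, which is every attribute, so {OperatorID} is a candidate key.
Any other superkey properly contains one of these, so there are no further candidate keys.

{InspectorID}, {OperatorID}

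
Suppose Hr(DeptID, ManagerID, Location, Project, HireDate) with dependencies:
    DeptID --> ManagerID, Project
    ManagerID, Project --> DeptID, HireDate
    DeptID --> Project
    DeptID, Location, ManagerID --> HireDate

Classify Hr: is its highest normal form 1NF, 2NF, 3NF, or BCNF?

1NF

Candidate keys: {DeptID, Location}, {Location, ManagerID, Project}. Prime attributes: {DeptID, Location, ManagerID, Project}.
For DeptID --> ManagerID, Project we have {DeptID}⁺ = {DeptID, HireDate, ManagerID, Project}; {DeptID} is not a superkey, so BCNF fails.
ManagerID, Project --> DeptID, HireDate determines the non-prime attribute {HireDate} from a non-superkey — 3NF is violated.
Since {DeptID} ⊂ {DeptID, Location} and {DeptID}⁺ ⊇ {HireDate} with {HireDate} non-prime, there is a partial dependency; 2NF fails.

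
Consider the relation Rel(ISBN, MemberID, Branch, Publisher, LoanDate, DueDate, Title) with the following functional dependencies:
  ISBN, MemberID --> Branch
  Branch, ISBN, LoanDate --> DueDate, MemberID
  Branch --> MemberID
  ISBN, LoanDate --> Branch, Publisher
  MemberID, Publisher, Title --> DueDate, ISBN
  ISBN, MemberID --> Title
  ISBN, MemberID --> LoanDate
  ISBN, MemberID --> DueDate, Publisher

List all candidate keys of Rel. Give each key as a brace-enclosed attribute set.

{Branch, ISBN}, {Branch, Publisher, Title}, {ISBN, LoanDate}, {ISBN, MemberID}, {MemberID, Publisher, Title}

{Branch, ISBN} is a candidate key since {Branch, ISBN}⁺ = {Branch, DueDate, ISBN, LoanDate, MemberID, Publisher, Title} covers every attribute.
{ISBN, LoanDate} is a candidate key since {ISBN, LoanDate}⁺ = {Branch, DueDate, ISBN, LoanDate, MemberID, Publisher, Title} covers every attribute.
{ISBN, MemberID} is a candidate key since {ISBN, MemberID}⁺ = {Branch, DueDate, ISBN, LoanDate, MemberID, Publisher, Title} covers every attribute.
{Branch, Publisher, Title} is a candidate key since {Branch, Publisher, Title}⁺ = {Branch, DueDate, ISBN, LoanDate, MemberID, Publisher, Title} covers every attribute.
{MemberID, Publisher, Title} is a candidate key since {MemberID, Publisher, Title}⁺ = {Branch, DueDate, ISBN, LoanDate, MemberID, Publisher, Title} covers every attribute.
Any other superkey properly contains one of these, so there are no further candidate keys.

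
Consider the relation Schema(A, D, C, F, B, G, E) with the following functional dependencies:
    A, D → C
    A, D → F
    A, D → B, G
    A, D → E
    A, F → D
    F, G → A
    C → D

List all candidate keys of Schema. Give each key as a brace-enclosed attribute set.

{A, C}⁺ = {A, B, C, D, E, F, G} — all of the relation — so {A, C} is a candidate key.
{A, D}⁺ = {A, B, C, D, E, F, G} — all of the relation — so {A, D} is a candidate key.
{A, F}⁺ = {A, B, C, D, E, F, G} — all of the relation — so {A, F} is a candidate key.
{F, G}⁺ = {A, B, C, D, E, F, G} — all of the relation — so {F, G} is a candidate key.
These are minimal and exhaustive — every other superkey contains one of them.

{A, C}, {A, D}, {A, F}, {F, G}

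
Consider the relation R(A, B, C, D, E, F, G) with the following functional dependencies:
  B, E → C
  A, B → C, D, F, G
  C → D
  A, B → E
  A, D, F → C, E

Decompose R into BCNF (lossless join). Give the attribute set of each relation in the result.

Candidate key of the original relation: {A, B}.
Within {A, B, C, D, E, F, G}: {B, E}⁺ ∩ {A, B, C, D, E, F, G} = {B, C, D, E}, not the whole set, so B, E → C, D violates BCNF; decompose into {B, C, D, E} and {A, B, E, F, G}.
Within {B, C, D, E}: {C}⁺ ∩ {B, C, D, E} = {C, D}, not the whole set, so C → D violates BCNF; decompose into {C, D} and {B, C, E}.
{C, D} has no BCNF violation.
{B, C, E} has no BCNF violation.
{A, B, E, F, G} has no BCNF violation.

{A, B, E, F, G}; {B, C, E}; {C, D}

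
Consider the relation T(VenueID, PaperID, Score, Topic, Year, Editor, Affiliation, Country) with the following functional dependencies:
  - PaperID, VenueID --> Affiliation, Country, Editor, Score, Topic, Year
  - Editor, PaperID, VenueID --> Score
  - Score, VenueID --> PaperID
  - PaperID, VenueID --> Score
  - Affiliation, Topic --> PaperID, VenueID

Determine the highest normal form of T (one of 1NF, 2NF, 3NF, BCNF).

BCNF

Candidate keys: {Affiliation, Topic}, {PaperID, VenueID}, {Score, VenueID}. Prime attributes: {Affiliation, PaperID, Score, Topic, VenueID}.
Every FD has a superkey on the left, so the relation is in BCNF.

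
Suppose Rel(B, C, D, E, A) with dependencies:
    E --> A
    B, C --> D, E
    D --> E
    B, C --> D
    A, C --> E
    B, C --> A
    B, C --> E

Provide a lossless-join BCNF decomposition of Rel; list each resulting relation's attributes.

{A, E}; {B, C, D}; {D, E}

Candidate key of the original relation: {B, C}.
In {A, B, C, D, E}, {E} is not a superkey ({E}⁺ restricted to this set is {A, E}), so split on E --> A into {A, E} and {B, C, D, E}.
{A, E}: every determinant is a superkey — BCNF.
In {B, C, D, E}, {D} is not a superkey ({D}⁺ restricted to this set is {D, E}), so split on D --> E into {D, E} and {B, C, D}.
{D, E}: every determinant is a superkey — BCNF.
{B, C, D}: every determinant is a superkey — BCNF.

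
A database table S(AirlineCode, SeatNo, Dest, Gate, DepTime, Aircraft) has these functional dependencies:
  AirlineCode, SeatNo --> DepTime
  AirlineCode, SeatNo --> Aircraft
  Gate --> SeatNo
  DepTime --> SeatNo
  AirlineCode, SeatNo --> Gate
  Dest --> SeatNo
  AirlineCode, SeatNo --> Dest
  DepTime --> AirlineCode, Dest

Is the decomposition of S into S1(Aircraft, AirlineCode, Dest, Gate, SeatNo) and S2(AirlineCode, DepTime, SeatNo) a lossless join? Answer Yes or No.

The shared attributes are {AirlineCode, SeatNo} and {AirlineCode, SeatNo}⁺ = {Aircraft, AirlineCode, DepTime, Dest, Gate, SeatNo}.
S1 is contained in that closure, so S1 ∩ S2 --> S1 holds and the join is lossless.

Yes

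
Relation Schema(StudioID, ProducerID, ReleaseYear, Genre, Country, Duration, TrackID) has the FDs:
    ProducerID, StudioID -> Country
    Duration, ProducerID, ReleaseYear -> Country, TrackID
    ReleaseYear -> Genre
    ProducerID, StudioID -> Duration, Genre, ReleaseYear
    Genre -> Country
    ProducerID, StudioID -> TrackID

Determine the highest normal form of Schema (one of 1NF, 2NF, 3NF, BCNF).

2NF

Candidate key: {ProducerID, StudioID}. Prime attributes: {ProducerID, StudioID}.
For Duration, ProducerID, ReleaseYear -> Country, TrackID we have {Duration, ProducerID, ReleaseYear}⁺ = {Country, Duration, Genre, ProducerID, ReleaseYear, TrackID}; {Duration, ProducerID, ReleaseYear} is not a superkey, so BCNF fails.
Because {Country, TrackID} are non-prime and the left side of Duration, ProducerID, ReleaseYear -> Country, TrackID is not a superkey, the relation is not in 3NF.
No proper subset of a key has a non-prime attribute in its closure, so there is no partial dependency; 2NF holds.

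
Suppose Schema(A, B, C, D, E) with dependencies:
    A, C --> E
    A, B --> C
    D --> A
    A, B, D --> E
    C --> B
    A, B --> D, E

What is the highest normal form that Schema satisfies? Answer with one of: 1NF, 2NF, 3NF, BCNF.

3NF

Candidate keys: {A, B}, {A, C}, {B, D}, {C, D}. Prime attributes: {A, B, C, D}.
D --> A: {D}⁺ = {A, D}, which is not all of the attributes, so the left side is not a superkey — BCNF is violated.
But every attribute on its right side ({A}) is prime, and the same holds for every other non-superkey FD, so 3NF still holds.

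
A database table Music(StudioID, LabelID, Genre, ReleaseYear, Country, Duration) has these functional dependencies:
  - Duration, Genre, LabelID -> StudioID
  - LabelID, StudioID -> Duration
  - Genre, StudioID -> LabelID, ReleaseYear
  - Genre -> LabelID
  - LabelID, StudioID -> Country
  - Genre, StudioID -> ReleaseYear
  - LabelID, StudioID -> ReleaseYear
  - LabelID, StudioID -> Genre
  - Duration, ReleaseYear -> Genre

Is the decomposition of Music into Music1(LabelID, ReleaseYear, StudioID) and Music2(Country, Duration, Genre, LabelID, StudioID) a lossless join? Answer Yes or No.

Yes

The shared attributes are {LabelID, StudioID} and {LabelID, StudioID}⁺ = {Country, Duration, Genre, LabelID, ReleaseYear, StudioID}.
This includes all of Music1, so the common attributes are a superkey of Music1 — the join is lossless.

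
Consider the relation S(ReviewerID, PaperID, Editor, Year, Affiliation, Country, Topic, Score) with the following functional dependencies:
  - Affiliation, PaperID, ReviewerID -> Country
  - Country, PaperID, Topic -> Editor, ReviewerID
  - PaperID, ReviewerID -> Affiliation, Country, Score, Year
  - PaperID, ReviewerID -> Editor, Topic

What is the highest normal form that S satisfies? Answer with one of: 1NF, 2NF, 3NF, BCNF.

BCNF

Candidate keys: {Country, PaperID, Topic}, {PaperID, ReviewerID}. Prime attributes: {Country, PaperID, ReviewerID, Topic}.
The left-hand side of every FD is a superkey, so BCNF is satisfied.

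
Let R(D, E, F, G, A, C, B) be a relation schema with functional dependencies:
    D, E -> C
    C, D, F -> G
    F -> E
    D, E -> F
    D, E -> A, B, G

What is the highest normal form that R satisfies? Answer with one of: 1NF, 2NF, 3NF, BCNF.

3NF

Candidate keys: {D, E}, {D, F}. Prime attributes: {D, E, F}.
For F -> E we have {F}⁺ = {E, F}; {F} is not a superkey, so BCNF fails.
Since {E} ⊆ prime attributes and every other non-superkey FD also has a prime right side, the schema is in 3NF.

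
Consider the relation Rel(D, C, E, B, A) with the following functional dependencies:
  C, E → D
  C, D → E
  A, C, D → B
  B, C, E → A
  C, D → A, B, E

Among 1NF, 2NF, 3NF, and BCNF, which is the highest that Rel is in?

Candidate keys: {C, D}, {C, E}. Prime attributes: {C, D, E}.
Every FD has a superkey on the left, so the relation is in BCNF.

BCNF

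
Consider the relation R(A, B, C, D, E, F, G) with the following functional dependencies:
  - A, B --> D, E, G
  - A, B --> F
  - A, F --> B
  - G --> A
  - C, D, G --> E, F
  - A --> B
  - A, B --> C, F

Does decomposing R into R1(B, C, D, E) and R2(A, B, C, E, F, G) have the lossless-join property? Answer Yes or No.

No

The shared attributes are {B, C, E} and {B, C, E}⁺ = {B, C, E}.
Neither R1 nor R2 is contained in that closure, so the decomposition is lossy.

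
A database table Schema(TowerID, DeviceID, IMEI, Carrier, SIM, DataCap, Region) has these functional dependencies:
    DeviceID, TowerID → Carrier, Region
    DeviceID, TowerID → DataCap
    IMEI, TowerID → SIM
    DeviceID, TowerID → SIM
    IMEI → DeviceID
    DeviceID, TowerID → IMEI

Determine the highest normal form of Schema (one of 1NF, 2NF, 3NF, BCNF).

3NF

Candidate keys: {DeviceID, TowerID}, {IMEI, TowerID}. Prime attributes: {DeviceID, IMEI, TowerID}.
IMEI → DeviceID breaks BCNF: {IMEI}⁺ = {DeviceID, IMEI}, so {IMEI} is not a superkey.
But every attribute on its right side ({DeviceID}) is prime, and the same holds for every other non-superkey FD, so 3NF still holds.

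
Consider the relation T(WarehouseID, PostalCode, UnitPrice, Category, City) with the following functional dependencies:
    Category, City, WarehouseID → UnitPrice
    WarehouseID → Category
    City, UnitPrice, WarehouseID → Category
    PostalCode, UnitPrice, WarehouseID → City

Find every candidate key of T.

{City, PostalCode, WarehouseID}, {PostalCode, UnitPrice, WarehouseID}

No FD produces {PostalCode, WarehouseID}, so they must be in every candidate key.
{City, PostalCode, WarehouseID}⁺ = {Category, City, PostalCode, UnitPrice, WarehouseID}, which is every attribute, so {City, PostalCode, WarehouseID} is a candidate key.
{PostalCode, UnitPrice, WarehouseID}⁺ = {Category, City, PostalCode, UnitPrice, WarehouseID}, which is every attribute, so {PostalCode, UnitPrice, WarehouseID} is a candidate key.
These are minimal and exhaustive — every other superkey contains one of them.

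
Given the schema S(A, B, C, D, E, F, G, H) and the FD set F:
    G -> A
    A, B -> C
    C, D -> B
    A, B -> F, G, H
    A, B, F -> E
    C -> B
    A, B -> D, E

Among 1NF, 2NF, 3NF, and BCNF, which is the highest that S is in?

3NF

Candidate keys: {A, B}, {A, C}, {B, G}, {C, G}. Prime attributes: {A, B, C, G}.
G -> A breaks BCNF: {G}⁺ = {A, G}, so {G} is not a superkey.
Since {A} ⊆ prime attributes and every other non-superkey FD also has a prime right side, the schema is in 3NF.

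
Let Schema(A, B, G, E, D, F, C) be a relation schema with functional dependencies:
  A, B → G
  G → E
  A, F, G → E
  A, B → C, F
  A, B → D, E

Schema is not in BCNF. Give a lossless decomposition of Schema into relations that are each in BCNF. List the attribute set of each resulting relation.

{A, B, C, D, F, G}; {E, G}

Candidate key of the original relation: {A, B}.
{A, B, C, D, E, F, G}: {G} determines {E, G} here but is not a superkey — split on G → E, giving {E, G} and {A, B, C, D, F, G}.
{E, G}: every determinant is a superkey — BCNF.
{A, B, C, D, F, G}: every determinant is a superkey — BCNF.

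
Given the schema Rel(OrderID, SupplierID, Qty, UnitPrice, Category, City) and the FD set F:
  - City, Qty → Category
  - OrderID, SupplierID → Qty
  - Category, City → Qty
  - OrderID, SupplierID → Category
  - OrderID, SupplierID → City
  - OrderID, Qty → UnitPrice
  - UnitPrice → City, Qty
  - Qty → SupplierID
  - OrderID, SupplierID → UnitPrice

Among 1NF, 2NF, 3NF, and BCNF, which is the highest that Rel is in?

3NF

Candidate keys: {Category, City, OrderID}, {OrderID, Qty}, {OrderID, SupplierID}, {OrderID, UnitPrice}. Prime attributes: {Category, City, OrderID, Qty, SupplierID, UnitPrice}.
City, Qty → Category: {City, Qty}⁺ = {Category, City, Qty, SupplierID}, which is not all of the attributes, so the left side is not a superkey — BCNF is violated.
Its right-hand attributes {Category} are all prime, as are those of every other non-superkey FD — the relation is in 3NF.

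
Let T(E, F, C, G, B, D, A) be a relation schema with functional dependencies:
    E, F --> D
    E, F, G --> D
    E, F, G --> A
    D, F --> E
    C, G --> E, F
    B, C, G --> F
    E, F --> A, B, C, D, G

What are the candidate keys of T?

{C, G} is a candidate key since {C, G}⁺ = {A, B, C, D, E, F, G} covers every attribute.
{D, F} is a candidate key since {D, F}⁺ = {A, B, C, D, E, F, G} covers every attribute.
{E, F} is a candidate key since {E, F}⁺ = {A, B, C, D, E, F, G} covers every attribute.
Any other superkey properly contains one of these, so there are no further candidate keys.

{C, G}, {D, F}, {E, F}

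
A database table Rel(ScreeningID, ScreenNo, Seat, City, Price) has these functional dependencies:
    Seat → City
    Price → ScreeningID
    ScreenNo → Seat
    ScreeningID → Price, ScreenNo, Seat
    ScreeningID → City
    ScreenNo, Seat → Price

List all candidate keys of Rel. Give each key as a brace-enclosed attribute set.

{Price}⁺ = {City, Price, ScreenNo, ScreeningID, Seat} — all of the relation — so {Price} is a candidate key.
{ScreenNo}⁺ = {City, Price, ScreenNo, ScreeningID, Seat} — all of the relation — so {ScreenNo} is a candidate key.
{ScreeningID}⁺ = {City, Price, ScreenNo, ScreeningID, Seat} — all of the relation — so {ScreeningID} is a candidate key.
No proper subset of any of these is a key, and no other minimal superkey exists.

{Price}, {ScreenNo}, {ScreeningID}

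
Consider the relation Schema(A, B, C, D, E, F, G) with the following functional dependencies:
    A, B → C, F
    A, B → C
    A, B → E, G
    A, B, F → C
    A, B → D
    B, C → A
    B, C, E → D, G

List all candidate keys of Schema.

{A, B}, {B, C}

Attributes never on any right-hand side: {B} — every candidate key must contain it.
{A, B}⁺ = {A, B, C, D, E, F, G}, which is every attribute, so {A, B} is a candidate key.
{B, C}⁺ = {A, B, C, D, E, F, G}, which is every attribute, so {B, C} is a candidate key.
No proper subset of any of these is a key, and no other minimal superkey exists.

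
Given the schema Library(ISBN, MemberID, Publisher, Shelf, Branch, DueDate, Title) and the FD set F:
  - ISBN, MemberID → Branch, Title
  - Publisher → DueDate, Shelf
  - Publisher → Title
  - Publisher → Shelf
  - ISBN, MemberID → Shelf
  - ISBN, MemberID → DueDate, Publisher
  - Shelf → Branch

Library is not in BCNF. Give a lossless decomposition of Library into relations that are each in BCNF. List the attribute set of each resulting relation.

{Branch, Shelf}; {DueDate, Publisher, Shelf, Title}; {ISBN, MemberID, Publisher}

Candidate key of the original relation: {ISBN, MemberID}.
Within {Branch, DueDate, ISBN, MemberID, Publisher, Shelf, Title}: {Publisher}⁺ ∩ {Branch, DueDate, ISBN, MemberID, Publisher, Shelf, Title} = {Branch, DueDate, Publisher, Shelf, Title}, not the whole set, so Publisher → Branch, DueDate, Shelf, Title violates BCNF; decompose into {Branch, DueDate, Publisher, Shelf, Title} and {ISBN, MemberID, Publisher}.
Within {Branch, DueDate, Publisher, Shelf, Title}: {Shelf}⁺ ∩ {Branch, DueDate, Publisher, Shelf, Title} = {Branch, Shelf}, not the whole set, so Shelf → Branch violates BCNF; decompose into {Branch, Shelf} and {DueDate, Publisher, Shelf, Title}.
{Branch, Shelf} has no BCNF violation.
{DueDate, Publisher, Shelf, Title} has no BCNF violation.
{ISBN, MemberID, Publisher} has no BCNF violation.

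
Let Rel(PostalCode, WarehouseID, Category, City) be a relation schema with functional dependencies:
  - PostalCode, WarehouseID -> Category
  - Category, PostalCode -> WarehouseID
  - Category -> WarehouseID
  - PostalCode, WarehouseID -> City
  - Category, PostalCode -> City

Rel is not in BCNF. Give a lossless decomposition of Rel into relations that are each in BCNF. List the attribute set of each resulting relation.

Candidate keys of the original relation: {Category, PostalCode}, {PostalCode, WarehouseID}.
In {Category, City, PostalCode, WarehouseID}, {Category} is not a superkey ({Category}⁺ restricted to this set is {Category, WarehouseID}), so split on Category -> WarehouseID into {Category, WarehouseID} and {Category, City, PostalCode}.
{Category, WarehouseID} has no BCNF violation.
{Category, City, PostalCode} has no BCNF violation.

{Category, City, PostalCode}; {Category, WarehouseID}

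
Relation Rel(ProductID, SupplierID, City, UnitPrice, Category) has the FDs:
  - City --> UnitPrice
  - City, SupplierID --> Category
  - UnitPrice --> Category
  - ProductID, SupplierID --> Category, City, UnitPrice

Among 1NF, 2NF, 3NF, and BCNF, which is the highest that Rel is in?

2NF

Candidate key: {ProductID, SupplierID}. Prime attributes: {ProductID, SupplierID}.
City --> UnitPrice breaks BCNF: {City}⁺ = {Category, City, UnitPrice}, so {City} is not a superkey.
City --> UnitPrice determines the non-prime attribute {UnitPrice} from a non-superkey — 3NF is violated.
No non-prime attribute depends on a proper subset of any candidate key, so 2NF holds.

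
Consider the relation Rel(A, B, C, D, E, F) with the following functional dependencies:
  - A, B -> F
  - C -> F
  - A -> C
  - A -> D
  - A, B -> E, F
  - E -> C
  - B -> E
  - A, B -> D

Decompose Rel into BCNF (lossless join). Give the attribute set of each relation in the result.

{A, B}; {A, C, D}; {B, E}; {C, F}

Candidate key of the original relation: {A, B}.
In {A, B, C, D, E, F}, {C} is not a superkey ({C}⁺ restricted to this set is {C, F}), so split on C -> F into {C, F} and {A, B, C, D, E}.
{C, F}: every determinant is a superkey — BCNF.
In {A, B, C, D, E}, {A} is not a superkey ({A}⁺ restricted to this set is {A, C, D}), so split on A -> C, D into {A, C, D} and {A, B, E}.
{A, C, D}: every determinant is a superkey — BCNF.
In {A, B, E}, {B} is not a superkey ({B}⁺ restricted to this set is {B, E}), so split on B -> E into {B, E} and {A, B}.
{B, E}: every determinant is a superkey — BCNF.
{A, B}: every determinant is a superkey — BCNF.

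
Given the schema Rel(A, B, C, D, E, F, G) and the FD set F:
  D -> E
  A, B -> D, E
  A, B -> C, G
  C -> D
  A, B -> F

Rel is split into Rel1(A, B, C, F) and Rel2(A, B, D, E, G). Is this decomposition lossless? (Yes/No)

Yes

The shared attributes are {A, B} and {A, B}⁺ = {A, B, C, D, E, F, G}.
Since Rel1 ⊆ {A, B, C, D, E, F, G}, the intersection is a superkey of Rel1; the decomposition is lossless.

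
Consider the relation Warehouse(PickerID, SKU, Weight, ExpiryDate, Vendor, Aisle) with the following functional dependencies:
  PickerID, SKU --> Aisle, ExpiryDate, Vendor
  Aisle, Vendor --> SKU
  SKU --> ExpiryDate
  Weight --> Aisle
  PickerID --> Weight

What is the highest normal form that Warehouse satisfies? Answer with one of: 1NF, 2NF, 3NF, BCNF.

1NF

Candidate keys: {PickerID, SKU}, {PickerID, Vendor}. Prime attributes: {PickerID, SKU, Vendor}.
Aisle, Vendor --> SKU breaks BCNF: {Aisle, Vendor}⁺ = {Aisle, ExpiryDate, SKU, Vendor}, so {Aisle, Vendor} is not a superkey.
SKU --> ExpiryDate has non-prime {ExpiryDate} on the right and a non-superkey on the left, so 3NF fails.
{PickerID} is a proper subset of the key {PickerID, SKU}, and {PickerID}⁺ contains the non-prime attributes {Aisle, Weight} — a partial dependency, so 2NF is violated.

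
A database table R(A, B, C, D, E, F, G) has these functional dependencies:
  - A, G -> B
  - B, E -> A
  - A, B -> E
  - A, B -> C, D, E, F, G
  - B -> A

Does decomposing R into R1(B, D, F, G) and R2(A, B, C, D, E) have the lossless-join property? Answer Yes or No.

Yes

Common attributes: {B, D}; their closure is {A, B, C, D, E, F, G}.
R1 is contained in that closure, so R1 ∩ R2 -> R1 holds and the join is lossless.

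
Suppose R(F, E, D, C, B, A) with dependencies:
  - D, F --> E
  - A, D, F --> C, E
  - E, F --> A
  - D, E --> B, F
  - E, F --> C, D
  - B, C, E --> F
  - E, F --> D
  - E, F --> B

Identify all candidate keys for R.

{B, C, E}, {D, E}, {D, F}, {E, F}

{D, E}⁺ = {A, B, C, D, E, F} — all of the relation — so {D, E} is a candidate key.
{D, F}⁺ = {A, B, C, D, E, F} — all of the relation — so {D, F} is a candidate key.
{E, F}⁺ = {A, B, C, D, E, F} — all of the relation — so {E, F} is a candidate key.
{B, C, E}⁺ = {A, B, C, D, E, F} — all of the relation — so {B, C, E} is a candidate key.
Any other superkey properly contains one of these, so there are no further candidate keys.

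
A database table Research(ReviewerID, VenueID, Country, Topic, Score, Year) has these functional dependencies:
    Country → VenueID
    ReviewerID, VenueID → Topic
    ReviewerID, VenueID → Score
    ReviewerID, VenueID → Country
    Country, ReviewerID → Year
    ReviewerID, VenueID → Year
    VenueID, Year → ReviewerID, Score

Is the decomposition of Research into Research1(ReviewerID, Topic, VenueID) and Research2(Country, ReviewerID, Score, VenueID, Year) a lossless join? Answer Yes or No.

Yes

Common attributes: {ReviewerID, VenueID}; their closure is {Country, ReviewerID, Score, Topic, VenueID, Year}.
Since Research1 ⊆ {Country, ReviewerID, Score, Topic, VenueID, Year}, the intersection is a superkey of Research1; the decomposition is lossless.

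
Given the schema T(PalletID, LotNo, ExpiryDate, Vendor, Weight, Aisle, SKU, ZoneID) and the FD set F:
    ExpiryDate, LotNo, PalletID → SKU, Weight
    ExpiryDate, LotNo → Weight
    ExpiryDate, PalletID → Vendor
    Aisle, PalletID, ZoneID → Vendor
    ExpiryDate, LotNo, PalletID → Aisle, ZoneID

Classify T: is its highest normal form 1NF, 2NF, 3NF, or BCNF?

Candidate key: {ExpiryDate, LotNo, PalletID}. Prime attributes: {ExpiryDate, LotNo, PalletID}.
ExpiryDate, LotNo → Weight: {ExpiryDate, LotNo}⁺ = {ExpiryDate, LotNo, Weight}, which is not all of the attributes, so the left side is not a superkey — BCNF is violated.
Because {Weight} is non-prime and the left side of ExpiryDate, LotNo → Weight is not a superkey, the relation is not in 3NF.
{ExpiryDate, LotNo} is a proper subset of the key {ExpiryDate, LotNo, PalletID}, and {ExpiryDate, LotNo}⁺ contains the non-prime attribute {Weight} — a partial dependency, so 2NF is violated.

1NF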